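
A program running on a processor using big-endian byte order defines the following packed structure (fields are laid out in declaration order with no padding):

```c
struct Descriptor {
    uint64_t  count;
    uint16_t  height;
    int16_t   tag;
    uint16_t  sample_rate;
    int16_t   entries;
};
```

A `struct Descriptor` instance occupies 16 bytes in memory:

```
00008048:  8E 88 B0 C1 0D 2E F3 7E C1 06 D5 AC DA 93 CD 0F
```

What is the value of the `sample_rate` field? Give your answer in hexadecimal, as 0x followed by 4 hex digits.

`sample_rate` follows `count` (8 B), `height` (2 B), `tag` (2 B), so it starts at offset 8 + 2 + 2 = 12 and occupies 2 bytes.
Bytes at offsets 12..13: DA 93.
Big-endian: lowest address holds the most-significant byte.
The bytes are already most-significant first: 0xDA93.

0xDA93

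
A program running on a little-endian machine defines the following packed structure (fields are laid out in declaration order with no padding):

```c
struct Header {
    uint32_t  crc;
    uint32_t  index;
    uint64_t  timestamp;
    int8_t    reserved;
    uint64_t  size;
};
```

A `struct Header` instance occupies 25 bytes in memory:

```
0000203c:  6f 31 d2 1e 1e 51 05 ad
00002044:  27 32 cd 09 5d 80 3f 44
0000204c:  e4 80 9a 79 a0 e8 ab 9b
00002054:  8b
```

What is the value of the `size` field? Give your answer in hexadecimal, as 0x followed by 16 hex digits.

0x8B9BABE8A0799A80

`size` follows `crc` (4 B), `index` (4 B), `timestamp` (8 B), `reserved` (1 B), so it starts at offset 4 + 4 + 8 + 1 = 17 and occupies 8 bytes.
Bytes at offsets 17..24: 80 9A 79 A0 E8 AB 9B 8B.
In little-endian order the low byte comes first in memory.
Reassemble most-significant byte first: 8B 9B AB E8 A0 79 9A 80 → 0x8B9BABE8A0799A80.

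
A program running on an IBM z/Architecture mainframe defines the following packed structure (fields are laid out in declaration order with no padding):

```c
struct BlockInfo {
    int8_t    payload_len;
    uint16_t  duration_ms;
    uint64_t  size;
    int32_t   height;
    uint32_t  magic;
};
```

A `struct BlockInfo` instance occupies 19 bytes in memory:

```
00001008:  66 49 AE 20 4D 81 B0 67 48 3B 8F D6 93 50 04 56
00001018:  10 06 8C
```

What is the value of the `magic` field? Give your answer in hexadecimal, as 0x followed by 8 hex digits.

0x5610068C

`magic` follows `payload_len` (1 B), `duration_ms` (2 B), `size` (8 B), `height` (4 B), so it starts at offset 1 + 2 + 8 + 4 = 15 and occupies 4 bytes.
Bytes at offsets 15..18: 56 10 06 8C.
In big-endian order the high byte comes first in memory.
The bytes are already most-significant first: 0x5610068C.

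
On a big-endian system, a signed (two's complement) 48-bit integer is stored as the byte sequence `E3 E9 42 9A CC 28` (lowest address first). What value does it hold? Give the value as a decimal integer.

-30883992384472

Big-endian stores the most-significant byte at the lowest address.
The bytes are already most-significant first: 0xE3E9429ACC28.
Top bit is set, so as a signed 48-bit value this is 0xE3E9429ACC28 − 2^48 = -30883992384472.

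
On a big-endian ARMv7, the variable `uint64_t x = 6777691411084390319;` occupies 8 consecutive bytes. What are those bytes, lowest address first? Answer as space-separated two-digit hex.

6777691411084390319 in hexadecimal, padded to 64 bits, is 0x5E0F326DBAE6AFAF.
Split into bytes (most-significant first): 5E 0F 32 6D BA E6 AF AF.
Big-endian: lowest address holds the most-significant byte.
So the memory order matches the most-significant-first order: 5E 0F 32 6D BA E6 AF AF.

5E 0F 32 6D BA E6 AF AF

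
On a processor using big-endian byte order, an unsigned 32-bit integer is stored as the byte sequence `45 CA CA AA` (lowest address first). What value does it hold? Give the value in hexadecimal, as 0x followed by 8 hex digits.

0x45CACAAA

Big-endian stores the most-significant byte at the lowest address.
The bytes are already most-significant first: 0x45CACAAA.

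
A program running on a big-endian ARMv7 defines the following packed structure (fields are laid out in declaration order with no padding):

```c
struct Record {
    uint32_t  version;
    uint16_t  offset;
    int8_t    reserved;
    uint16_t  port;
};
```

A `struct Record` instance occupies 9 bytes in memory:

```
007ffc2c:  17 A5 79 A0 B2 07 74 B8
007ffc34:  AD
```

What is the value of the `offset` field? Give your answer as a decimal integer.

45575

`offset` follows `version` (4 bytes), so it starts at byte offset 4 and occupies 2 bytes.
Bytes at offsets 4..5: B2 07.
Big-endian stores the most-significant byte at the lowest address.
The bytes are already most-significant first: 0xB207.
0xB207 = 45575.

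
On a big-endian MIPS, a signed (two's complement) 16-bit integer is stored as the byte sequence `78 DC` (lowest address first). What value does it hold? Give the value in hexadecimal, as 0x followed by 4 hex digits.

In big-endian order the high byte comes first in memory.
The bytes are already most-significant first: 0x78DC.

0x78DC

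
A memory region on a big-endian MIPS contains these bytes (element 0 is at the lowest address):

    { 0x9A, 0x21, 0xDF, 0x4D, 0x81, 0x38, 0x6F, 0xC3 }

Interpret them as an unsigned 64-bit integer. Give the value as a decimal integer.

11106403680045789123

Big-endian: lowest address holds the most-significant byte.
The bytes are already most-significant first: 0x9A21DF4D81386FC3.
0x9A21DF4D81386FC3 = 11106403680045789123.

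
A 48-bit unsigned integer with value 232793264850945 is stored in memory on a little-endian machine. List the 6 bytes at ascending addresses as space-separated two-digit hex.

232793264850945 in hexadecimal, padded to 48 bits, is 0xD3B967DB8801.
Split into bytes (most-significant first): D3 B9 67 DB 88 01.
In little-endian order the low byte comes first in memory.
So at ascending addresses the bytes are 01 88 DB 67 B9 D3.

01 88 DB 67 B9 D3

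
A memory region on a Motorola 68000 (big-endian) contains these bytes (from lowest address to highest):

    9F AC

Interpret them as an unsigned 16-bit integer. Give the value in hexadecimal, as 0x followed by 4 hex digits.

0x9FAC

In big-endian order the high byte comes first in memory.
The bytes are already most-significant first: 0x9FAC.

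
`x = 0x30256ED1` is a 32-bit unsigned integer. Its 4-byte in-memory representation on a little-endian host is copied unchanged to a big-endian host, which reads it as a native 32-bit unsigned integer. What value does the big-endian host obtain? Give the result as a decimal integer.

3513656624

Stored little-endian, the bytes at ascending addresses are D1 6E 25 30.
Read back as big-endian, the last byte is least significant, giving 0xD16E2530.
0xD16E2530 = 3513656624.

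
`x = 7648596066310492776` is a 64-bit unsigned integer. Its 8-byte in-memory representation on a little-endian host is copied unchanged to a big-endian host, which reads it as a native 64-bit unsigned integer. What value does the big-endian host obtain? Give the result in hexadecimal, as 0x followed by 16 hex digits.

7648596066310492776 in 64-bit hexadecimal is 0x6A2545992AE31268.
Stored little-endian, the bytes at ascending addresses are 68 12 E3 2A 99 45 25 6A.
Read back as big-endian, the last byte is least significant, giving 0x6812E32A9945256A.

0x6812E32A9945256A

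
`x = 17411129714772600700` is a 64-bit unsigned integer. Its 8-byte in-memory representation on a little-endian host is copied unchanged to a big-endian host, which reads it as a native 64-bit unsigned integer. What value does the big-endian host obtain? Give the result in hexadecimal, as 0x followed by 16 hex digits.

17411129714772600700 in 64-bit hexadecimal is 0xF1A0C23A3B44E77C.
Stored little-endian, the bytes at ascending addresses are 7C E7 44 3B 3A C2 A0 F1.
Read back as big-endian, the last byte is least significant, giving 0x7CE7443B3AC2A0F1.

0x7CE7443B3AC2A0F1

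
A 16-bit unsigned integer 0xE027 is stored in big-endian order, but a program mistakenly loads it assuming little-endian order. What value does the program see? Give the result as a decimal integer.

Stored big-endian, the bytes at ascending addresses are E0 27.
Read back as little-endian, the first byte is least significant, giving 0x27E0.
0x27E0 = 10208.

10208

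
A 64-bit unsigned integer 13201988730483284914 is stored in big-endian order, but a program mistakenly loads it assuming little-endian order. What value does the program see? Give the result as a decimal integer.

12869927234573579959

13201988730483284914 in 64-bit hexadecimal is 0xB736E2CDA12A9BB2.
Stored big-endian, the bytes at ascending addresses are B7 36 E2 CD A1 2A 9B B2.
Read back as little-endian, the first byte is least significant, giving 0xB29B2AA1CDE236B7.
0xB29B2AA1CDE236B7 = 12869927234573579959.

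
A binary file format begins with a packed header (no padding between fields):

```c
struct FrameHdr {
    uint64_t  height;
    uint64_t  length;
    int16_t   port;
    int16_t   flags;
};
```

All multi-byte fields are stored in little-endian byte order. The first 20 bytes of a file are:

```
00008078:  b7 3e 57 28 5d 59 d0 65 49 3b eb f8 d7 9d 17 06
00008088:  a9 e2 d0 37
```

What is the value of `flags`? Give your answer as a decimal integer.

`flags` follows `height` (8 B), `length` (8 B), `port` (2 B), so it starts at offset 8 + 8 + 2 = 18 and occupies 2 bytes.
Bytes at offsets 18..19: D0 37.
Little-endian: lowest address holds the least-significant byte.
Reassemble most-significant byte first: 37 D0 → 0x37D0.
0x37D0 = 14288.

14288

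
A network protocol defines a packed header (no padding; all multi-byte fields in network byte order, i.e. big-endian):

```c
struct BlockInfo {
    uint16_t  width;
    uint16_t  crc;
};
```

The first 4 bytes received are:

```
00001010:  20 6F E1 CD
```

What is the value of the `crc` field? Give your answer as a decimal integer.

`crc` follows `width` (2 bytes), so it starts at byte offset 2 and occupies 2 bytes.
Bytes at offsets 2..3: E1 CD.
Big-endian stores the most-significant byte at the lowest address.
The bytes are already most-significant first: 0xE1CD.
0xE1CD = 57805.

57805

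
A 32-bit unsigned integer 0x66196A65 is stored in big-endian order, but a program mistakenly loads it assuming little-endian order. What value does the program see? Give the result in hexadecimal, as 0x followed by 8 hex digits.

Stored big-endian, the bytes at ascending addresses are 66 19 6A 65.
Read back as little-endian, the first byte is least significant, giving 0x656A1966.

0x656A1966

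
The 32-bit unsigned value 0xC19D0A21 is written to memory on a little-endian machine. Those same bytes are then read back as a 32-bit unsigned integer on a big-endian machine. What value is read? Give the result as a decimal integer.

Stored little-endian, the bytes at ascending addresses are 21 0A 9D C1.
Read back as big-endian, the last byte is least significant, giving 0x210A9DC1.
0x210A9DC1 = 554343873.

554343873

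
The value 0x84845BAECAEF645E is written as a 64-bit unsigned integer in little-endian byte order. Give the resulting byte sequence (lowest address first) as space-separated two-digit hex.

Split into bytes (most-significant first): 84 84 5B AE CA EF 64 5E.
Little-endian stores the least-significant byte at the lowest address.
So at ascending addresses the bytes are 5E 64 EF CA AE 5B 84 84.

5E 64 EF CA AE 5B 84 84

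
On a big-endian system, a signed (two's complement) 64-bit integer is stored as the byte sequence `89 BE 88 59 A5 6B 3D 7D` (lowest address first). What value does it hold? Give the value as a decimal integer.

Big-endian: lowest address holds the most-significant byte.
The bytes are already most-significant first: 0x89BE8859A56B3D7D.
Top bit is set, so as a signed 64-bit value this is 0x89BE8859A56B3D7D − 2^64 = -8521223526329664131.

-8521223526329664131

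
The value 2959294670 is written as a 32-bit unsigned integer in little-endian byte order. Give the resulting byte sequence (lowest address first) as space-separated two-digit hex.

2959294670 in hexadecimal, padded to 32 bits, is 0xB06340CE.
Split into bytes (most-significant first): B0 63 40 CE.
Little-endian: lowest address holds the least-significant byte.
So at ascending addresses the bytes are CE 40 63 B0.

CE 40 63 B0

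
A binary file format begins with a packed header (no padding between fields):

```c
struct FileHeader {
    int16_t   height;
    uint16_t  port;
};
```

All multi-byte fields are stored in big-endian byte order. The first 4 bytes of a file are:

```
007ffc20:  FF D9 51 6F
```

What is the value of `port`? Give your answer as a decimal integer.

`port` follows `height` (2 bytes), so it starts at byte offset 2 and occupies 2 bytes.
Bytes at offsets 2..3: 51 6F.
Big-endian: lowest address holds the most-significant byte.
The bytes are already most-significant first: 0x516F.
0x516F = 20847.

20847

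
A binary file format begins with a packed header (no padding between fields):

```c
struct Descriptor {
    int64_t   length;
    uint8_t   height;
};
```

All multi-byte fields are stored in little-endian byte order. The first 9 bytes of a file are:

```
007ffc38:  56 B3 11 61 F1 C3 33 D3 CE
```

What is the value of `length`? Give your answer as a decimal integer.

`length` is the first field, at byte offset 0, occupying 8 bytes.
Bytes at offsets 0..7: 56 B3 11 61 F1 C3 33 D3.
Little-endian: lowest address holds the least-significant byte.
Reassemble most-significant byte first: D3 33 C3 F1 61 11 B3 56 → 0xD333C3F16111B356.
Top bit is set, so as a signed 64-bit value this is 0xD333C3F16111B356 − 2^64 = -3228021066411429034.

-3228021066411429034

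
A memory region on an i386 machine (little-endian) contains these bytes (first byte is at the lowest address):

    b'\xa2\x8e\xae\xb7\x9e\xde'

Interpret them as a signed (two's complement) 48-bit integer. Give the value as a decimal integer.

Little-endian stores the least-significant byte at the lowest address.
Reassemble most-significant byte first: DE 9E B7 AE 8E A2 → 0xDE9EB7AE8EA2.
Top bit is set, so as a signed 48-bit value this is 0xDE9EB7AE8EA2 − 2^48 = -36701708841310.

-36701708841310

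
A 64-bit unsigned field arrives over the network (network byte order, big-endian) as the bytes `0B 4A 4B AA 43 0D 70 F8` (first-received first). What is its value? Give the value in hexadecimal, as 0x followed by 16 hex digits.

Big-endian stores the most-significant byte at the lowest address.
The bytes are already most-significant first: 0x0B4A4BAA430D70F8.

0x0B4A4BAA430D70F8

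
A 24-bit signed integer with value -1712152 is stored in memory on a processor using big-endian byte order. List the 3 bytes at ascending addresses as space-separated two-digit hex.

E5 DF E8

Two's complement of -1712152 in 24 bits: 1712152 = 0x1A2018; invert → 0xE5DFE7; add 1 → 0xE5DFE8.
Split into bytes (most-significant first): E5 DF E8.
In big-endian order the high byte comes first in memory.
So the memory order matches the most-significant-first order: E5 DF E8.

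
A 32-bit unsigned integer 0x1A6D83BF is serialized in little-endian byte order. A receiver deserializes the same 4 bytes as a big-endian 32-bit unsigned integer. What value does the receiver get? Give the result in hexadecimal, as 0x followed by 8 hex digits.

0xBF836D1A

Stored little-endian, the bytes at ascending addresses are BF 83 6D 1A.
Read back as big-endian, the last byte is least significant, giving 0xBF836D1A.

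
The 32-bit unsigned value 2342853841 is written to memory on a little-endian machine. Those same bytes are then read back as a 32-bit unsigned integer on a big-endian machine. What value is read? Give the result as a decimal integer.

3508315531

2342853841 in 32-bit hexadecimal is 0x8BA51CD1.
Stored little-endian, the bytes at ascending addresses are D1 1C A5 8B.
Read back as big-endian, the last byte is least significant, giving 0xD11CA58B.
0xD11CA58B = 3508315531.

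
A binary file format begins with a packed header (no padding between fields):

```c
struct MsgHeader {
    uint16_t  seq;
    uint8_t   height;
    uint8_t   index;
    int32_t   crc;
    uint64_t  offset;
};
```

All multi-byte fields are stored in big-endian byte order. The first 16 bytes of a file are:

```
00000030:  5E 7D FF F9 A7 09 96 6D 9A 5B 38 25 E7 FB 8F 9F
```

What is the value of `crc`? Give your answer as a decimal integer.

`crc` follows `seq` (2 B), `height` (1 B), `index` (1 B), so it starts at offset 2 + 1 + 1 = 4 and occupies 4 bytes.
Bytes at offsets 4..7: A7 09 96 6D.
Big-endian stores the most-significant byte at the lowest address.
The bytes are already most-significant first: 0xA709966D.
Top bit is set, so as a signed 32-bit value this is 0xA709966D − 2^32 = -1492543891.

-1492543891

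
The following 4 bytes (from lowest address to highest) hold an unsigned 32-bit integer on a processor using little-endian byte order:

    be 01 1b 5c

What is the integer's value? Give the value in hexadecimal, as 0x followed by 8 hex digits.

0x5C1B01BE

Little-endian stores the least-significant byte at the lowest address.
Reassemble most-significant byte first: 5C 1B 01 BE → 0x5C1B01BE.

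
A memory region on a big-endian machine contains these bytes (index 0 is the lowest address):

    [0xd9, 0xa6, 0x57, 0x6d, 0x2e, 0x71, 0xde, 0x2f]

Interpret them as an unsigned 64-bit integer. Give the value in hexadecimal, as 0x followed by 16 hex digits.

Big-endian: lowest address holds the most-significant byte.
The bytes are already most-significant first: 0xD9A6576D2E71DE2F.

0xD9A6576D2E71DE2F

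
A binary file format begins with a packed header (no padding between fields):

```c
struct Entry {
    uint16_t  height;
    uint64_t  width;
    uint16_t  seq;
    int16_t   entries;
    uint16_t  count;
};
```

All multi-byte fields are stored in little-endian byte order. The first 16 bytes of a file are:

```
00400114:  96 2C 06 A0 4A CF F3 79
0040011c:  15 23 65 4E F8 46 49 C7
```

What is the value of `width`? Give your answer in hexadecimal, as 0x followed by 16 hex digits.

0x231579F3CF4AA006

`width` follows `height` (2 bytes), so it starts at byte offset 2 and occupies 8 bytes.
Bytes at offsets 2..9: 06 A0 4A CF F3 79 15 23.
Little-endian: lowest address holds the least-significant byte.
Reassemble most-significant byte first: 23 15 79 F3 CF 4A A0 06 → 0x231579F3CF4AA006.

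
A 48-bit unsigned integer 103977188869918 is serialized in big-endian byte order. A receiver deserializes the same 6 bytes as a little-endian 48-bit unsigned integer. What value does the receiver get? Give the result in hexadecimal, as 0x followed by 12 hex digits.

103977188869918 in 48-bit hexadecimal is 0x5E911368471E.
Stored big-endian, the bytes at ascending addresses are 5E 91 13 68 47 1E.
Read back as little-endian, the first byte is least significant, giving 0x1E476813915E.

0x1E476813915E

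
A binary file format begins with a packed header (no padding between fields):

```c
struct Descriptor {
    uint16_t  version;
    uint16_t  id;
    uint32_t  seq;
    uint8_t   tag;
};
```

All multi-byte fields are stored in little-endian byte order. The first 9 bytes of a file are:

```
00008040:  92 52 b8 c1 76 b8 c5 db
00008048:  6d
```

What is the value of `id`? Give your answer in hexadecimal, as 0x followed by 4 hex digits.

`id` follows `version` (2 bytes), so it starts at byte offset 2 and occupies 2 bytes.
Bytes at offsets 2..3: B8 C1.
In little-endian order the low byte comes first in memory.
Reassemble most-significant byte first: C1 B8 → 0xC1B8.

0xC1B8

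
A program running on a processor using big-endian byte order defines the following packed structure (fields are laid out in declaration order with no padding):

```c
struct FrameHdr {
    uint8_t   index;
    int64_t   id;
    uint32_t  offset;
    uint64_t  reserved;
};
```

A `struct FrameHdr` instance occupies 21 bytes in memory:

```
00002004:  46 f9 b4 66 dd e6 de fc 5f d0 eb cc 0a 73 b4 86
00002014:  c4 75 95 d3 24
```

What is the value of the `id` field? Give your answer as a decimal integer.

`id` follows `index` (1 byte), so it starts at byte offset 1 and occupies 8 bytes.
Bytes at offsets 1..8: F9 B4 66 DD E6 DE FC 5F.
Big-endian stores the most-significant byte at the lowest address.
The bytes are already most-significant first: 0xF9B466DDE6DEFC5F.
Top bit is set, so as a signed 64-bit value this is 0xF9B466DDE6DEFC5F − 2^64 = -453624559210398625.

-453624559210398625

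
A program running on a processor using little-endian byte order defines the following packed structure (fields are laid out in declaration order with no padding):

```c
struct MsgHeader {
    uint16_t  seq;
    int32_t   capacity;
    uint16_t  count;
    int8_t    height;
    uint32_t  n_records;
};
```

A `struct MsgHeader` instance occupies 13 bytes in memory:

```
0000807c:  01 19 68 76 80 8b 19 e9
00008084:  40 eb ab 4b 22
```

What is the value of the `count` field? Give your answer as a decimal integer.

`count` follows `seq` (2 B), `capacity` (4 B), so it starts at offset 2 + 4 = 6 and occupies 2 bytes.
Bytes at offsets 6..7: 19 E9.
In little-endian order the low byte comes first in memory.
Reassemble most-significant byte first: E9 19 → 0xE919.
0xE919 = 59673.

59673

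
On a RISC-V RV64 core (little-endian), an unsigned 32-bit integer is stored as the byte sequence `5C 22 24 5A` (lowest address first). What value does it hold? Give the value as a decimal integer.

In little-endian order the low byte comes first in memory.
Reassemble most-significant byte first: 5A 24 22 5C → 0x5A24225C.
0x5A24225C = 1512317532.

1512317532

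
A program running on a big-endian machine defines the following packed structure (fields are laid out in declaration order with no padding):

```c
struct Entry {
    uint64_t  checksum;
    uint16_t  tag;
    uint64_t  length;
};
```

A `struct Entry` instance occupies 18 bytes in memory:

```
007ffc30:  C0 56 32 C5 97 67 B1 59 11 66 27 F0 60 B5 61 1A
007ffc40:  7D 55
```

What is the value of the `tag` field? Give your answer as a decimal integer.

4454

`tag` follows `checksum` (8 bytes), so it starts at byte offset 8 and occupies 2 bytes.
Bytes at offsets 8..9: 11 66.
Big-endian: lowest address holds the most-significant byte.
The bytes are already most-significant first: 0x1166.
0x1166 = 4454.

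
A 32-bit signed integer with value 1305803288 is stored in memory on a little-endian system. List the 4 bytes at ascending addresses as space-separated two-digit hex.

18 FA D4 4D

1305803288 in hexadecimal, padded to 32 bits, is 0x4DD4FA18.
Split into bytes (most-significant first): 4D D4 FA 18.
Little-endian stores the least-significant byte at the lowest address.
So at ascending addresses the bytes are 18 FA D4 4D.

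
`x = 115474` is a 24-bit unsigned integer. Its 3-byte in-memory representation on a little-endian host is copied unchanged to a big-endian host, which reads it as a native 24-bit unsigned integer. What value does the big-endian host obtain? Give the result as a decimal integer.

115474 in 24-bit hexadecimal is 0x01C312.
Stored little-endian, the bytes at ascending addresses are 12 C3 01.
Read back as big-endian, the last byte is least significant, giving 0x12C301.
0x12C301 = 1229569.

1229569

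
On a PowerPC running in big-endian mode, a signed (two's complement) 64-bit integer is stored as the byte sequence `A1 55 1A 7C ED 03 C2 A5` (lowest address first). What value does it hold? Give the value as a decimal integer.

In big-endian order the high byte comes first in memory.
The bytes are already most-significant first: 0xA1551A7CED03C2A5.
Top bit is set, so as a signed 64-bit value this is 0xA1551A7CED03C2A5 − 2^64 = -6821516936728034651.

-6821516936728034651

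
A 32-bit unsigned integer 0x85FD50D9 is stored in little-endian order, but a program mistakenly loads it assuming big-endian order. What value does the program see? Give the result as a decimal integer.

Stored little-endian, the bytes at ascending addresses are D9 50 FD 85.
Read back as big-endian, the last byte is least significant, giving 0xD950FD85.
0xD950FD85 = 3645963653.

3645963653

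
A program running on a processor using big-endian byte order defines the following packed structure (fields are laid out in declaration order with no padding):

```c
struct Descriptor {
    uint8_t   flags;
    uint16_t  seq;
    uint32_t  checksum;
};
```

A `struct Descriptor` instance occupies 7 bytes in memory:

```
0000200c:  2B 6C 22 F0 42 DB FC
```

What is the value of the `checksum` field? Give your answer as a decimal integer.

4030913532

`checksum` follows `flags` (1 B), `seq` (2 B), so it starts at offset 1 + 2 = 3 and occupies 4 bytes.
Bytes at offsets 3..6: F0 42 DB FC.
Big-endian: lowest address holds the most-significant byte.
The bytes are already most-significant first: 0xF042DBFC.
0xF042DBFC = 4030913532.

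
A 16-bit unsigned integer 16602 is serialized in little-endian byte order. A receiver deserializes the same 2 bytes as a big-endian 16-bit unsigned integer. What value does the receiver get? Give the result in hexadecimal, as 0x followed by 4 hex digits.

16602 in 16-bit hexadecimal is 0x40DA.
Stored little-endian, the bytes at ascending addresses are DA 40.
Read back as big-endian, the last byte is least significant, giving 0xDA40.

0xDA40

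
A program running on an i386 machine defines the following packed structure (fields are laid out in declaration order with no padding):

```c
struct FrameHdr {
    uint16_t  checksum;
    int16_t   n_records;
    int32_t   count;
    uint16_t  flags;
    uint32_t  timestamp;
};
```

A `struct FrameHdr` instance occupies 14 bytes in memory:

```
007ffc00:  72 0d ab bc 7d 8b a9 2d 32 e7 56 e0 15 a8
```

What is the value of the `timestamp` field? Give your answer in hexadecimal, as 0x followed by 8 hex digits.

`timestamp` follows `checksum` (2 B), `n_records` (2 B), `count` (4 B), `flags` (2 B), so it starts at offset 2 + 2 + 4 + 2 = 10 and occupies 4 bytes.
Bytes at offsets 10..13: 56 E0 15 A8.
In little-endian order the low byte comes first in memory.
Reassemble most-significant byte first: A8 15 E0 56 → 0xA815E056.

0xA815E056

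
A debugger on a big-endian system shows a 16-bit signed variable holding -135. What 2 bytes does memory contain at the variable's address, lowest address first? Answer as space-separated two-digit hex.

Two's complement of -135 in 16 bits: 135 = 0x0087; invert → 0xFF78; add 1 → 0xFF79.
Split into bytes (most-significant first): FF 79.
Big-endian: lowest address holds the most-significant byte.
So the memory order matches the most-significant-first order: FF 79.

FF 79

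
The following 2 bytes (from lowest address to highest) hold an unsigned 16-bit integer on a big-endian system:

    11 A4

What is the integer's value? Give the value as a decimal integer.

4516

Big-endian stores the most-significant byte at the lowest address.
The bytes are already most-significant first: 0x11A4.
0x11A4 = 4516.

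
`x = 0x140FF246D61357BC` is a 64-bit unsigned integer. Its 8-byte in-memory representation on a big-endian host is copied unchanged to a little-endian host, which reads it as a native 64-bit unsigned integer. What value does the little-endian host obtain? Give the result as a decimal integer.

13571337813138476820

Stored big-endian, the bytes at ascending addresses are 14 0F F2 46 D6 13 57 BC.
Read back as little-endian, the first byte is least significant, giving 0xBC5713D646F20F14.
0xBC5713D646F20F14 = 13571337813138476820.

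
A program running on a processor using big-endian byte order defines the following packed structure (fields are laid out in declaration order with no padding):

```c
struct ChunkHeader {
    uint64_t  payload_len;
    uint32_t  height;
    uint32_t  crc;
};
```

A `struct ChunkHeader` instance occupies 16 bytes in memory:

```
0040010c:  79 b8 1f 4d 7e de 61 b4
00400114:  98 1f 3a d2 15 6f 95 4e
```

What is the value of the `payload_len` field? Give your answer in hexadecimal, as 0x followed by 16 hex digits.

0x79B81F4D7EDE61B4

`payload_len` is the first field, at byte offset 0, occupying 8 bytes.
Bytes at offsets 0..7: 79 B8 1F 4D 7E DE 61 B4.
Big-endian stores the most-significant byte at the lowest address.
The bytes are already most-significant first: 0x79B81F4D7EDE61B4.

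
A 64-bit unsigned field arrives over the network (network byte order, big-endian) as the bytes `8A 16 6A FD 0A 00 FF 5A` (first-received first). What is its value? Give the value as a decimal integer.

9950258061748797274

Big-endian: lowest address holds the most-significant byte.
The bytes are already most-significant first: 0x8A166AFD0A00FF5A.
0x8A166AFD0A00FF5A = 9950258061748797274.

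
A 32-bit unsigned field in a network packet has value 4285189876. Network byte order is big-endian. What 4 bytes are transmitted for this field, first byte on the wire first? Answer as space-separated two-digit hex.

4285189876 in hexadecimal, padded to 32 bits, is 0xFF6ACEF4.
Split into bytes (most-significant first): FF 6A CE F4.
Big-endian stores the most-significant byte at the lowest address.
So the memory order matches the most-significant-first order: FF 6A CE F4.

FF 6A CE F4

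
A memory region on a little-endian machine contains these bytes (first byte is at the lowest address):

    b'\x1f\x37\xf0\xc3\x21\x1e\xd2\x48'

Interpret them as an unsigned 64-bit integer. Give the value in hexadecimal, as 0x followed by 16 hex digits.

0x48D21E21C3F0371F

In little-endian order the low byte comes first in memory.
Reassemble most-significant byte first: 48 D2 1E 21 C3 F0 37 1F → 0x48D21E21C3F0371F.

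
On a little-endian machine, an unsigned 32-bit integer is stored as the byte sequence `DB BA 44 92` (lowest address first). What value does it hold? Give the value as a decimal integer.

2453977819

In little-endian order the low byte comes first in memory.
Reassemble most-significant byte first: 92 44 BA DB → 0x9244BADB.
0x9244BADB = 2453977819.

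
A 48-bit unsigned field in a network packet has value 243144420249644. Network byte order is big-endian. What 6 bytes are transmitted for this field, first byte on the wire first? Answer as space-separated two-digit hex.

DD 23 78 CC 50 2C

243144420249644 in hexadecimal, padded to 48 bits, is 0xDD2378CC502C.
Split into bytes (most-significant first): DD 23 78 CC 50 2C.
Big-endian: lowest address holds the most-significant byte.
So the memory order matches the most-significant-first order: DD 23 78 CC 50 2C.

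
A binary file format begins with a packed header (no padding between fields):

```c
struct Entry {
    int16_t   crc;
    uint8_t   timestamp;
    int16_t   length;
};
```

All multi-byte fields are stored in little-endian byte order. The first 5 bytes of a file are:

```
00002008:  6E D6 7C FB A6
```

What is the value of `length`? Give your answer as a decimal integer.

`length` follows `crc` (2 B), `timestamp` (1 B), so it starts at offset 2 + 1 = 3 and occupies 2 bytes.
Bytes at offsets 3..4: FB A6.
In little-endian order the low byte comes first in memory.
Reassemble most-significant byte first: A6 FB → 0xA6FB.
Top bit is set, so as a signed 16-bit value this is 0xA6FB − 2^16 = -22789.

-22789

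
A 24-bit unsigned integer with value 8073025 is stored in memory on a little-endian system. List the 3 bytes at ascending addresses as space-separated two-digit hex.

41 2F 7B

8073025 in hexadecimal, padded to 24 bits, is 0x7B2F41.
Split into bytes (most-significant first): 7B 2F 41.
Little-endian: lowest address holds the least-significant byte.
So at ascending addresses the bytes are 41 2F 7B.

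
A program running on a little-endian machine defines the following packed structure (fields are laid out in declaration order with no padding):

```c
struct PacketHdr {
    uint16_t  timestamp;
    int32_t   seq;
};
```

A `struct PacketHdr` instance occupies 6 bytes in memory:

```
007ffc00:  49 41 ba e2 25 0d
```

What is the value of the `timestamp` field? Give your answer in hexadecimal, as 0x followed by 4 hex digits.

0x4149

`timestamp` is the first field, at byte offset 0, occupying 2 bytes.
Bytes at offsets 0..1: 49 41.
In little-endian order the low byte comes first in memory.
Reassemble most-significant byte first: 41 49 → 0x4149.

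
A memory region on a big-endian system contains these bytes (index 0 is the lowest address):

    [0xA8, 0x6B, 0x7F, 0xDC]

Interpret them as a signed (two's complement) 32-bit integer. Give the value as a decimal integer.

-1469349924

In big-endian order the high byte comes first in memory.
The bytes are already most-significant first: 0xA86B7FDC.
Top bit is set, so as a signed 32-bit value this is 0xA86B7FDC − 2^32 = -1469349924.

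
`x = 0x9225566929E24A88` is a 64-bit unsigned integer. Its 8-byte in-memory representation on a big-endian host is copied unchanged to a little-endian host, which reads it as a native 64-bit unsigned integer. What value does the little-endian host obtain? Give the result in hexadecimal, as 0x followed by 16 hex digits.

Stored big-endian, the bytes at ascending addresses are 92 25 56 69 29 E2 4A 88.
Read back as little-endian, the first byte is least significant, giving 0x884AE22969562592.

0x884AE22969562592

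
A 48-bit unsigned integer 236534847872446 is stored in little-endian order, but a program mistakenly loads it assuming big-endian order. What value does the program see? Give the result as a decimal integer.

236534847872446 in 48-bit hexadecimal is 0xD7208F959DBE.
Stored little-endian, the bytes at ascending addresses are BE 9D 95 8F 20 D7.
Read back as big-endian, the last byte is least significant, giving 0xBE9D958F20D7.
0xBE9D958F20D7 = 209584028328151.

209584028328151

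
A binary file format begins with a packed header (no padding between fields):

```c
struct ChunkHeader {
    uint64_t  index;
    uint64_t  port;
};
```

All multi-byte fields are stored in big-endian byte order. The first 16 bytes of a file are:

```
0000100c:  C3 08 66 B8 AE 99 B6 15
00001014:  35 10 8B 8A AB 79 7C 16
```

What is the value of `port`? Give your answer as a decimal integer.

3823709511336164374

`port` follows `index` (8 bytes), so it starts at byte offset 8 and occupies 8 bytes.
Bytes at offsets 8..15: 35 10 8B 8A AB 79 7C 16.
Big-endian: lowest address holds the most-significant byte.
The bytes are already most-significant first: 0x35108B8AAB797C16.
0x35108B8AAB797C16 = 3823709511336164374.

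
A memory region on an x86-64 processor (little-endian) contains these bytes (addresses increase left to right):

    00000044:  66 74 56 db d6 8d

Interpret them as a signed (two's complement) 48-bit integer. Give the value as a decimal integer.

Little-endian: lowest address holds the least-significant byte.
Reassemble most-significant byte first: 8D D6 DB 56 74 66 → 0x8DD6DB567466.
Top bit is set, so as a signed 48-bit value this is 0x8DD6DB567466 − 2^48 = -125521034316698.

-125521034316698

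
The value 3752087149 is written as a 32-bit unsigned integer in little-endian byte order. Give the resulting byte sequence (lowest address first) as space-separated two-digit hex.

3752087149 in hexadecimal, padded to 32 bits, is 0xDFA44E6D.
Split into bytes (most-significant first): DF A4 4E 6D.
Little-endian stores the least-significant byte at the lowest address.
So at ascending addresses the bytes are 6D 4E A4 DF.

6D 4E A4 DF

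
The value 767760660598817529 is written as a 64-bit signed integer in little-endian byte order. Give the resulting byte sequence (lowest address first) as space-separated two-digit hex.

F9 02 83 C7 40 A2 A7 0A

767760660598817529 in hexadecimal, padded to 64 bits, is 0x0AA7A240C78302F9.
Split into bytes (most-significant first): 0A A7 A2 40 C7 83 02 F9.
Little-endian: lowest address holds the least-significant byte.
So at ascending addresses the bytes are F9 02 83 C7 40 A2 A7 0A.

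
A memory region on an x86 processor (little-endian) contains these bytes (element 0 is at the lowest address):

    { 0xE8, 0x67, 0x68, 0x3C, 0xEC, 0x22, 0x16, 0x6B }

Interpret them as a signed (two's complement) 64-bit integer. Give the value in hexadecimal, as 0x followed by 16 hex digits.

0x6B1622EC3C6867E8

Little-endian stores the least-significant byte at the lowest address.
Reassemble most-significant byte first: 6B 16 22 EC 3C 68 67 E8 → 0x6B1622EC3C6867E8.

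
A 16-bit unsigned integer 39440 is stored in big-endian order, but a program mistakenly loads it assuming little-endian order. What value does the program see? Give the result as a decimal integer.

39440 in 16-bit hexadecimal is 0x9A10.
Stored big-endian, the bytes at ascending addresses are 9A 10.
Read back as little-endian, the first byte is least significant, giving 0x109A.
0x109A = 4250.

4250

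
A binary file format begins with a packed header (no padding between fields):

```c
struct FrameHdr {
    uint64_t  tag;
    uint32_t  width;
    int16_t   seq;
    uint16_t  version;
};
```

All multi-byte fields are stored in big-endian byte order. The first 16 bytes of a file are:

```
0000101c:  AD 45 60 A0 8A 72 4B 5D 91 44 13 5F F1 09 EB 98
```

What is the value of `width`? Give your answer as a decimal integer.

2437157727

`width` follows `tag` (8 bytes), so it starts at byte offset 8 and occupies 4 bytes.
Bytes at offsets 8..11: 91 44 13 5F.
Big-endian stores the most-significant byte at the lowest address.
The bytes are already most-significant first: 0x9144135F.
0x9144135F = 2437157727.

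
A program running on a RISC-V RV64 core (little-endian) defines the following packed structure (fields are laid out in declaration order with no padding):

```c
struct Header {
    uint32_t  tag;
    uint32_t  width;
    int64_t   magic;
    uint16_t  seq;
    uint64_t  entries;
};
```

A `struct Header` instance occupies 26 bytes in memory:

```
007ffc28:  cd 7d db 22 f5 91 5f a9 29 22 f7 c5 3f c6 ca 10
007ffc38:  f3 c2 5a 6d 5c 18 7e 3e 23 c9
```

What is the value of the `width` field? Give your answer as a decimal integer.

`width` follows `tag` (4 bytes), so it starts at byte offset 4 and occupies 4 bytes.
Bytes at offsets 4..7: F5 91 5F A9.
In little-endian order the low byte comes first in memory.
Reassemble most-significant byte first: A9 5F 91 F5 → 0xA95F91F5.
0xA95F91F5 = 2841612789.

2841612789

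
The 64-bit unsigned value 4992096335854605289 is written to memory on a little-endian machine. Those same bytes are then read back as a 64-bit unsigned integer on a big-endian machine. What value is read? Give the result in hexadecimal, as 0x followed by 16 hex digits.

4992096335854605289 in 64-bit hexadecimal is 0x45477D2B0F2493E9.
Stored little-endian, the bytes at ascending addresses are E9 93 24 0F 2B 7D 47 45.
Read back as big-endian, the last byte is least significant, giving 0xE993240F2B7D4745.

0xE993240F2B7D4745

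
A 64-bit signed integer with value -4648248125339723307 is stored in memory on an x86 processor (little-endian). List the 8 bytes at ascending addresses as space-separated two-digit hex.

D5 19 40 1D F5 1A 7E BF

Two's complement of -4648248125339723307 in 64 bits: 4648248125339723307 = 0x4081E50AE2BFE62B; invert → 0xBF7E1AF51D4019D4; add 1 → 0xBF7E1AF51D4019D5.
Split into bytes (most-significant first): BF 7E 1A F5 1D 40 19 D5.
Little-endian: lowest address holds the least-significant byte.
So at ascending addresses the bytes are D5 19 40 1D F5 1A 7E BF.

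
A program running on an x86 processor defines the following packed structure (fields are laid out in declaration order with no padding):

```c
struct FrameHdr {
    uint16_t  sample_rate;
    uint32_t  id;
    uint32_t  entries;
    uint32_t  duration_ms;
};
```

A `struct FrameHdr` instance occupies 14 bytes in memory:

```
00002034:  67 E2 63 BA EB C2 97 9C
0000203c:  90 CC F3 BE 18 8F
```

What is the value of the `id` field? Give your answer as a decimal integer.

`id` follows `sample_rate` (2 bytes), so it starts at byte offset 2 and occupies 4 bytes.
Bytes at offsets 2..5: 63 BA EB C2.
In little-endian order the low byte comes first in memory.
Reassemble most-significant byte first: C2 EB BA 63 → 0xC2EBBA63.
0xC2EBBA63 = 3270228579.

3270228579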